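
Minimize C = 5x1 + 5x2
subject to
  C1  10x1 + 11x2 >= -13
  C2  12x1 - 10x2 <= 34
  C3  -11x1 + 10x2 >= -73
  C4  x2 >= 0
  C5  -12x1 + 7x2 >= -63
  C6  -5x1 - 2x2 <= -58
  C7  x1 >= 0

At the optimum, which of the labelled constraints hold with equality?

Corner points and C = 5x1 + 5x2:
  (98/9, 29/3) → C = 925/9
  (324/37, 263/37) → C = 2935/37
  (0, 29) → C = 145
The feasible region is unbounded (it extends along (0, 1), (7, 12)), but C strictly increases along every unbounded feasible direction, so there is no improving ray and the minimum is attained at a vertex.

The minimum is at (324/37, 263/37). Substituting into each constraint, equality holds for C2 and C6; the remaining constraints have slack.

C2 and C6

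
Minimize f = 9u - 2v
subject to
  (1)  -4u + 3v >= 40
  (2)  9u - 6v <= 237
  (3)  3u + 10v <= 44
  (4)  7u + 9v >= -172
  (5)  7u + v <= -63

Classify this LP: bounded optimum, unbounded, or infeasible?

bounded optimum

Feasible corners and f = 9u - 2v:
  (-292/19, -136/19) → f = -124
  (-229/25, 28/25) → f = -2117/25
  (-2116/43, 824/43) → f = -20692/43
  (-674/67, 497/67) → f = -7060/67
The feasible region has finitely many vertices and no improving ray; the minimum is -20692/43 at (-2116/43, 824/43).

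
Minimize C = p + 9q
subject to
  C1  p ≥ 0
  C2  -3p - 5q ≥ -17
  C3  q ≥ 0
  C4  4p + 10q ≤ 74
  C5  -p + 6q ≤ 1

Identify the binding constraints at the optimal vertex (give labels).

C1 and C3

Extreme points and C = p + 9q:
  (0, 0) → C = 0
  (0, 1/6) → C = 3/2
  (17/3, 0) → C = 17/3
  (97/23, 20/23) → C = 277/23

The minimum is at (0, 0). Substituting into each constraint, equality holds for C1 and C3; the remaining constraints have slack.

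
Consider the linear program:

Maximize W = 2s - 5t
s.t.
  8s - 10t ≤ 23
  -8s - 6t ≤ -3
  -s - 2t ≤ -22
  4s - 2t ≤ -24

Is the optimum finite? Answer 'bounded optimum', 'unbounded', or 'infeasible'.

bounded optimum

Vertices and W = 2s - 5t:
  (-63/5, 173/10) → W = -1117/10
  (-2/5, 56/5) → W = -284/5
The feasible region has finitely many vertices and no improving ray; the maximum is -284/5 at (-2/5, 56/5).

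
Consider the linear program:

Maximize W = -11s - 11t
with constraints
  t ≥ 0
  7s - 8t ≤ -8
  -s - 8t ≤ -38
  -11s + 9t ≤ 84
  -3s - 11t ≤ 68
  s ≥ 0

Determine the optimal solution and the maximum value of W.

Extreme points and W = -11s - 11t:
  (15/4, 137/32) → W = -2827/32
  (0, 19/4) → W = -209/4
  (0, 28/3) → W = -308/3
The feasible region is unbounded (it extends along (8, 7), (9, 11)), but W strictly decreases along every unbounded feasible direction, so there is no improving ray and the maximum is attained at a vertex.

s = 0, t = 19/4, maximum W = -209/4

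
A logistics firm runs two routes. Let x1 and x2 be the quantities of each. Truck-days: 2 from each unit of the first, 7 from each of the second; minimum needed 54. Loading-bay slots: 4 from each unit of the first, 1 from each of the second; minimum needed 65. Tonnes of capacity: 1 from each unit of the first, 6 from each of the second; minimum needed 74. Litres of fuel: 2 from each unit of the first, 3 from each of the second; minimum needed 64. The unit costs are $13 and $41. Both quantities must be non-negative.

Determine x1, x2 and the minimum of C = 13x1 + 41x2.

Corner points and C = 13x1 + 41x2:
  (0, 65) → C = 2665
  (74, 0) → C = 962
  (131/10, 63/5) → C = 6869/10
  (18, 28/3) → C = 1850/3
The feasible region is unbounded (it extends along (0, 1), (1, 0)), but C strictly increases along every unbounded feasible direction, so there is no improving ray and the minimum is attained at a vertex.

x1 = 18, x2 = 28/3, minimum C = 1850/3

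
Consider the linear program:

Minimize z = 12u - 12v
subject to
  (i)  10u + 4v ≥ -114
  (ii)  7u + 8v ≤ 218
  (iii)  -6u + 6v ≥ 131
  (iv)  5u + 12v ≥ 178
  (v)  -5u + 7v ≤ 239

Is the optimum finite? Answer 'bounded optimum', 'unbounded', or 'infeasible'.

bounded optimum

Vertices and z = 12u - 12v:
  (26/9, 445/18) → z = -262
  (-386/89, 2763/89) → z = -37788/89
  (-84/17, 1723/102) → z = -262
  (-1622/95, 417/19) → z = -44484/95
The feasible region has finitely many vertices and no improving ray; the minimum is -44484/95 at (-1622/95, 417/19).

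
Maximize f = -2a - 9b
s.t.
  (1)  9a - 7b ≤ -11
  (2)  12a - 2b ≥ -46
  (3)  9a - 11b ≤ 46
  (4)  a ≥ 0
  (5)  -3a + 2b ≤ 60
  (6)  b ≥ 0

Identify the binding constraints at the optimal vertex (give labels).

(1) and (4)

Vertices and f = -2a - 9b:
  (0, 11/7) → f = -99/7
  (0, 23) → f = -207
  (14/9, 97/3) → f = -2647/9
The feasible region is unbounded (it extends along (7, 9), (2, 3)), but f strictly decreases along every unbounded feasible direction, so there is no improving ray and the maximum is attained at a vertex.

The maximum is at (0, 11/7). Substituting into each constraint, equality holds for (1) and (4); the remaining constraints have slack.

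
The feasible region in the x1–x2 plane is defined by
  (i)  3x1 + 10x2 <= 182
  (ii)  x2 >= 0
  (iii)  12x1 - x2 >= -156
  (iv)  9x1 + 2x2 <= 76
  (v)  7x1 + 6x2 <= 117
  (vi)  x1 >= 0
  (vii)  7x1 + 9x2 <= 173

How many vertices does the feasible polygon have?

5

Pairwise boundary intersections that survive every other constraint:
  (3/2, 71/4)
  (0, 91/5)
  (76/9, 0)
  (0, 0)
  (111/20, 521/40)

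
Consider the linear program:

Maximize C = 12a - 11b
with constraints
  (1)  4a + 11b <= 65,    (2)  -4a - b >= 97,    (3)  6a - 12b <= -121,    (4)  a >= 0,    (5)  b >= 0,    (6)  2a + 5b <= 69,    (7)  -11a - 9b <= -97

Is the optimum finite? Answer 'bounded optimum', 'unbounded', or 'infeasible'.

infeasible

The boundaries 2a + 5b = 69 and -11a - 9b = -97 meet at (-136/37, 565/37), but that point violates 4a + 11b ≤ 65. Every candidate vertex is excluded by some other constraint, so the feasible region is empty.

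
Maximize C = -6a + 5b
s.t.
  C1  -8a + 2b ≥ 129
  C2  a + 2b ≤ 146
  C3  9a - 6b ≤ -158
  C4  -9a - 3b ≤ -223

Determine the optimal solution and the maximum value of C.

a = 8/15, b = 1091/15, maximum C = 5407/15

Extreme points and C = -6a + 5b:
  (17/9, 1297/18) → C = 6281/18
  (59/42, 2945/42) → C = 2053/6
  (8/15, 1091/15) → C = 5407/15

The binding constraints are a + 2b = 146 and -9a - 3b = -223.
Solving simultaneously gives a = 8/15, b = 1091/15.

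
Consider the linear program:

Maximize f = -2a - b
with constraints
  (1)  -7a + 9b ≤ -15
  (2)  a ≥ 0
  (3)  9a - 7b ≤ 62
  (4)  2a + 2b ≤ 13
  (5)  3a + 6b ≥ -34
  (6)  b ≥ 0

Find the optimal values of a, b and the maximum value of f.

The optimum lies where -7a + 9b = -15 and b = 0.
Solving simultaneously gives a = 15/7, b = 0.

a = 15/7, b = 0, maximum f = -30/7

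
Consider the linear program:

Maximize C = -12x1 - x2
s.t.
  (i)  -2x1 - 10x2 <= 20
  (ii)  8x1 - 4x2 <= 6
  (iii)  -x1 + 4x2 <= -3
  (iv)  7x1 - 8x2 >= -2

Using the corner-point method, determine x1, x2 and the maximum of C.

Vertices and C = -12x1 - x2:
  (-5/22, -43/22) → C = 103/22
  (-90/43, -68/43) → C = 1148/43
  (3/7, -9/14) → C = -9/2
  (-8/5, -23/20) → C = 407/20

x1 = -90/43, x2 = -68/43, maximum C = 1148/43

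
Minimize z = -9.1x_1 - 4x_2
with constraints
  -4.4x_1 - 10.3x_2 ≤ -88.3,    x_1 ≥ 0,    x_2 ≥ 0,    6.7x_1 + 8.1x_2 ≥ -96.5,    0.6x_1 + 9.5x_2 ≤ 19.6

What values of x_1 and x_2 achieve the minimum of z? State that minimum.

The optimum lies where x_2 = 0 and 0.6x_1 + 9.5x_2 = 19.6.
Solving simultaneously gives x_1 = 98/3, x_2 = 0.

x_1 = 98/3, x_2 = 0, minimum z = -4459/15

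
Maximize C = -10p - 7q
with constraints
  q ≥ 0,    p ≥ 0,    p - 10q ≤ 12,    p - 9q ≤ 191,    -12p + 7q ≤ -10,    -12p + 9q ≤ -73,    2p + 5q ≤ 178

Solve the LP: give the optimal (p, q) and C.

p = 73/12, q = 0, maximum C = -365/6

The optimum lies where q = 0 and -12p + 9q = -73.
Solving simultaneously gives p = 73/12, q = 0.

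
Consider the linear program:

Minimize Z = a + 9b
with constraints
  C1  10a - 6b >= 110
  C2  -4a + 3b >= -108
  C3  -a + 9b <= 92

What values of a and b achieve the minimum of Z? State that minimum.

a = -53, b = -320/3, minimum Z = -1013

Vertices and Z = a + 9b:
  (-53, -320/3) → Z = -1013
  (257/14, 515/42) → Z = 901/7
  (416/11, 476/33) → Z = 1844/11

At the optimal vertex, 10a - 6b = 110 and -4a + 3b = -108.
Solving simultaneously gives a = -53, b = -320/3.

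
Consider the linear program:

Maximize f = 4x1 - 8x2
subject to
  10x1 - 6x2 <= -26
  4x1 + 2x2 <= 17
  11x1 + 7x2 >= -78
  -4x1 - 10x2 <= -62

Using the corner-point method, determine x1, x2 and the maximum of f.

x1 = 28/31, x2 = 181/31, maximum f = -1336/31

Vertices and f = 4x1 - 8x2:
  (25/22, 137/22) → f = -498/11
  (28/31, 181/31) → f = -1336/31
  (-607/41, 497/41) → f = -6404/41
The feasible region is unbounded (it extends along (-7, 11), (-1, 2)), but f strictly decreases along every unbounded feasible direction, so there is no improving ray and the maximum is attained at a vertex.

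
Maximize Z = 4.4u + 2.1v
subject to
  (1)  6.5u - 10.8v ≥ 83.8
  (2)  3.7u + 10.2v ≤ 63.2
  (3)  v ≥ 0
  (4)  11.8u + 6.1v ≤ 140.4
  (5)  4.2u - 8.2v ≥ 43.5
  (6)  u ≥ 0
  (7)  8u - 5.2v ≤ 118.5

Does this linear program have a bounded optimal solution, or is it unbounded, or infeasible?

The boundaries 6.5u - 10.8v = 83.8 and 3.7u + 10.2v = 63.2 meet at (1114/77, 73/77), but that point violates 11.8u + 6.1v ≤ 140.4. Every candidate vertex is excluded by some other constraint, so the feasible region is empty.

infeasible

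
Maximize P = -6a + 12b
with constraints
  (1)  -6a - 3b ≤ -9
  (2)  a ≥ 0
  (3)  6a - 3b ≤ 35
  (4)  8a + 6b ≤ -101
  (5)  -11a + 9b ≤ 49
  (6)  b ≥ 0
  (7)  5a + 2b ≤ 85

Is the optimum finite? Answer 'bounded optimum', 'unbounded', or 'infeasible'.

infeasible

The boundaries -6a - 3b = -9 and a = 0 meet at (0, 3), but that point violates 8a + 6b ≤ -101. Every candidate vertex is excluded by some other constraint, so the feasible region is empty.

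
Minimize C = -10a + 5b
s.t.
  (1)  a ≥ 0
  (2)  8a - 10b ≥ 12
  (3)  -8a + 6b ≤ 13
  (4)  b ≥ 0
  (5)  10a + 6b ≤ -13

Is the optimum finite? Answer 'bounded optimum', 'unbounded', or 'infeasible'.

infeasible

The boundaries a = 0 and 10a + 6b = -13 meet at (0, -13/6), but that point violates b ≥ 0. Every candidate vertex is excluded by some other constraint, so the feasible region is empty.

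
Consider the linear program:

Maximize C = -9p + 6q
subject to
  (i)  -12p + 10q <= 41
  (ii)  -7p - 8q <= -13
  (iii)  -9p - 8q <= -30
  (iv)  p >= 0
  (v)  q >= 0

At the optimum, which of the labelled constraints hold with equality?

(i) and (iv)

Extreme points and C = -9p + 6q:
  (0, 41/10) → C = 123/5
  (0, 15/4) → C = 45/2
  (10/3, 0) → C = -30
The feasible region is unbounded (it extends along (1, 0), (5, 6)), but C strictly decreases along every unbounded feasible direction, so there is no improving ray and the maximum is attained at a vertex.

The maximum is at (0, 41/10). Substituting into each constraint, equality holds for (i) and (iv); the remaining constraints have slack.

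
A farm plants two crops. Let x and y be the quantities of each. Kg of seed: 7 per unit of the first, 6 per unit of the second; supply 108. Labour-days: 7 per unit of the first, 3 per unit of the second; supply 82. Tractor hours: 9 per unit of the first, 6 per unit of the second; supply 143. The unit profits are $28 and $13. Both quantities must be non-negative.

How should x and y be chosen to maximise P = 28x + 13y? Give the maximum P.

x = 8, y = 26/3, maximum P = 1010/3

Vertices and P = 28x + 13y:
  (0, 0) → P = 0
  (0, 18) → P = 234
  (82/7, 0) → P = 328
  (8, 26/3) → P = 1010/3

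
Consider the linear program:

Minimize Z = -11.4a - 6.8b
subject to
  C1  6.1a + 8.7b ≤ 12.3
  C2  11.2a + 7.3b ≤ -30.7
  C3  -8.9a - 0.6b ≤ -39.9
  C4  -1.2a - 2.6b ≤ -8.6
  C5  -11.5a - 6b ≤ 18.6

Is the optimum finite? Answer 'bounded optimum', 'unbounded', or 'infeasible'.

infeasible

The boundaries 11.2a + 7.3b = -30.7 and -8.9a - 0.6b = -39.9 meet at (30969/5825, -72011/5825), but that point violates -1.2a - 2.6b ≤ -8.6. Every candidate vertex is excluded by some other constraint, so the feasible region is empty.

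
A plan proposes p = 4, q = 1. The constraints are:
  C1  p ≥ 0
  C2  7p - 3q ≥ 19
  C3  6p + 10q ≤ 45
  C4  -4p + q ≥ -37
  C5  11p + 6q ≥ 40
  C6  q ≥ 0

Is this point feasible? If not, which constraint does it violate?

C1: 4 ≥ 0 ✓
C2: 25 ≥ 19 ✓
C3: 34 ≤ 45 ✓
C4: -15 ≥ -37 ✓
C5: 50 ≥ 40 ✓
C6: 1 ≥ 0 ✓

feasible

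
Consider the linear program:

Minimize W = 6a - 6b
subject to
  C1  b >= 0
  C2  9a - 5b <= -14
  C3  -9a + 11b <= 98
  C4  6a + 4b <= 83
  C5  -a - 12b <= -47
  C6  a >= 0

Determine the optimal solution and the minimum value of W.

a = 0, b = 98/11, minimum W = -588/11

Vertices and W = 6a - 6b:
  (359/66, 277/22) → W = -472/11
  (67/113, 437/113) → W = -2220/113
  (521/102, 445/34) → W = -814/17
  (0, 98/11) → W = -588/11
  (0, 47/12) → W = -47/2

The optimum lies where -9a + 11b = 98 and a = 0.
Solving simultaneously gives a = 0, b = 98/11.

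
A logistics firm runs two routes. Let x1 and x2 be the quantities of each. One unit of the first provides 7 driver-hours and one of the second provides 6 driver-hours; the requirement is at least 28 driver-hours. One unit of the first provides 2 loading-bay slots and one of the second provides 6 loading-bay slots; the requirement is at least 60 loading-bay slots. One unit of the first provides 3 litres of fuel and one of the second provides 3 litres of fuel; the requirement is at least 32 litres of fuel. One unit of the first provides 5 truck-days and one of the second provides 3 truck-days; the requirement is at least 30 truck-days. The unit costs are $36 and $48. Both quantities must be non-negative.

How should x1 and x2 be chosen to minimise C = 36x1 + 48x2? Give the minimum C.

x1 = 1, x2 = 29/3, minimum C = 500

Corner points and C = 36x1 + 48x2:
  (0, 32/3) → C = 512
  (30, 0) → C = 1080
  (1, 29/3) → C = 500
The feasible region is unbounded (it extends along (0, 1), (1, 0)), but C strictly increases along every unbounded feasible direction, so there is no improving ray and the minimum is attained at a vertex.

The binding constraints are 2x1 + 6x2 = 60 and 3x1 + 3x2 = 32.
Solving simultaneously gives x1 = 1, x2 = 29/3.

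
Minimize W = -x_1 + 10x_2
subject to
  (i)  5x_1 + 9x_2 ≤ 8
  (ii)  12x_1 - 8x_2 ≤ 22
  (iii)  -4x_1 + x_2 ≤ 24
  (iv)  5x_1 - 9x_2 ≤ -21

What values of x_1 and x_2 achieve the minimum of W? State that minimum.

Corner points and W = -x_1 + 10x_2:
  (-208/41, 152/41) → W = 1728/41
  (-13/10, 29/18) → W = 1567/90
  (-195/31, -36/31) → W = -165/31

x_1 = -195/31, x_2 = -36/31, minimum W = -165/31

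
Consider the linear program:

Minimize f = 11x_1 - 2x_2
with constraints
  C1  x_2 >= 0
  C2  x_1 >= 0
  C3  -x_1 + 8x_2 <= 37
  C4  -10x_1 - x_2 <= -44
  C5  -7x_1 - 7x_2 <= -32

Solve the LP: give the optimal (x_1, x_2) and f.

x_1 = 35/9, x_2 = 46/9, minimum f = 293/9

Corner points and f = 11x_1 - 2x_2:
  (32/7, 0) → f = 352/7
  (35/9, 46/9) → f = 293/9
  (92/21, 4/21) → f = 1004/21
The feasible region is unbounded (it extends along (8, 1), (1, 0)), but f strictly increases along every unbounded feasible direction, so there is no improving ray and the minimum is attained at a vertex.

The optimum lies where -x_1 + 8x_2 = 37 and -10x_1 - x_2 = -44.
Solving simultaneously gives x_1 = 35/9, x_2 = 46/9.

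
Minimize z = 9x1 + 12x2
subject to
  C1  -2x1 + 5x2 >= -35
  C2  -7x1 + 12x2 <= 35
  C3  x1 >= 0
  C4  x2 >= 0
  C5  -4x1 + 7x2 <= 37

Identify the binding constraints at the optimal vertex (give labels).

Feasible corners and z = 9x1 + 12x2:
  (35/2, 0) → z = 315/2
  (0, 35/12) → z = 35
  (199, 119) → z = 3219
  (0, 0) → z = 0
The feasible region is unbounded (it extends along (7, 4), (5, 2)), but z strictly increases along every unbounded feasible direction, so there is no improving ray and the minimum is attained at a vertex.

The minimum is at (0, 0). Substituting into each constraint, equality holds for C3 and C4; the remaining constraints have slack.

C3 and C4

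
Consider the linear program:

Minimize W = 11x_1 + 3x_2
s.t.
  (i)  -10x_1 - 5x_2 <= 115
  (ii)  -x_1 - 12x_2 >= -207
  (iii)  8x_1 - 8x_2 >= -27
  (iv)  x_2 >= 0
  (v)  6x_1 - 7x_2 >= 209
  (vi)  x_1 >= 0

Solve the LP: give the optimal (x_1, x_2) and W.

x_1 = 209/6, x_2 = 0, minimum W = 2299/6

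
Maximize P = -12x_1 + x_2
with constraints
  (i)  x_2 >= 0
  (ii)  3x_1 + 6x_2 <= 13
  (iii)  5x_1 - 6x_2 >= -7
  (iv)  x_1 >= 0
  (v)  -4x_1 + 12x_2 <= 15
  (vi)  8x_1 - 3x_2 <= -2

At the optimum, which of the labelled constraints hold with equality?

(iii) and (iv)

Vertices and P = -12x_1 + x_2:
  (0, 7/6) → P = 7/6
  (1/6, 47/36) → P = -25/36
  (0, 2/3) → P = 2/3
  (1/4, 4/3) → P = -5/3

The maximum is at (0, 7/6). Substituting into each constraint, equality holds for (iii) and (iv); the remaining constraints have slack.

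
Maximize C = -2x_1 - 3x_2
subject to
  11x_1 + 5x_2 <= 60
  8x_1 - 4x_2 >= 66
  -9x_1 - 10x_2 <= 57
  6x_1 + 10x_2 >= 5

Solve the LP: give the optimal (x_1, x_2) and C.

x_1 = 85/13, x_2 = -89/26, maximum C = -73/26

Vertices and C = -2x_1 - 3x_2:
  (95/14, -41/14) → C = -67/14
  (115/16, -61/16) → C = -47/16
  (85/13, -89/26) → C = -73/26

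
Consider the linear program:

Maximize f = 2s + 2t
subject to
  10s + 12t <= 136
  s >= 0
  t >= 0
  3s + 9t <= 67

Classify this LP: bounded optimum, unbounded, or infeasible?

bounded optimum

Extreme points and f = 2s + 2t:
  (68/5, 0) → f = 136/5
  (70/9, 131/27) → f = 682/27
  (0, 0) → f = 0
  (0, 67/9) → f = 134/9
The feasible region has finitely many vertices and no improving ray; the maximum is 136/5 at (68/5, 0).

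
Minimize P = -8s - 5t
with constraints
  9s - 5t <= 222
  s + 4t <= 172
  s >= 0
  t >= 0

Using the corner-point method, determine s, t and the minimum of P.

Corner points and P = -8s - 5t:
  (1748/41, 1326/41) → P = -20614/41
  (74/3, 0) → P = -592/3
  (0, 43) → P = -215
  (0, 0) → P = 0

s = 1748/41, t = 1326/41, minimum P = -20614/41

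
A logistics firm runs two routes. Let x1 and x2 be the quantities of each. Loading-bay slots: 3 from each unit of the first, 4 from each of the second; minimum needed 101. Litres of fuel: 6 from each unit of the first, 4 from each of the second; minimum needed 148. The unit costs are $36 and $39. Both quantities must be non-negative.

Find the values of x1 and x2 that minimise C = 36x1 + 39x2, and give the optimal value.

x1 = 47/3, x2 = 27/2, minimum C = 2181/2

Feasible corners and C = 36x1 + 39x2:
  (0, 37) → C = 1443
  (101/3, 0) → C = 1212
  (47/3, 27/2) → C = 2181/2
The feasible region is unbounded (it extends along (0, 1), (1, 0)), but C strictly increases along every unbounded feasible direction, so there is no improving ray and the minimum is attained at a vertex.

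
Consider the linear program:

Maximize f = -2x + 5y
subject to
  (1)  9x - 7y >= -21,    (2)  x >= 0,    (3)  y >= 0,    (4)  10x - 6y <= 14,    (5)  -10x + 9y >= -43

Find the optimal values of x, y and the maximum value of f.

x = 14, y = 21, maximum f = 77

Feasible corners and f = -2x + 5y:
  (0, 3) → f = 15
  (14, 21) → f = 77
  (0, 0) → f = 0
  (7/5, 0) → f = -14/5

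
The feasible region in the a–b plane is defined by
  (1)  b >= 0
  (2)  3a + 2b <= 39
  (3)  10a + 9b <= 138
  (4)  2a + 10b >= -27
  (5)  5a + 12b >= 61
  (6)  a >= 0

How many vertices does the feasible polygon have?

5

The feasible vertices (each the meet of two boundaries and inside every other half-plane) are:
  (13, 0)
  (61/5, 0)
  (75/7, 24/7)
  (0, 46/3)
  (0, 61/12)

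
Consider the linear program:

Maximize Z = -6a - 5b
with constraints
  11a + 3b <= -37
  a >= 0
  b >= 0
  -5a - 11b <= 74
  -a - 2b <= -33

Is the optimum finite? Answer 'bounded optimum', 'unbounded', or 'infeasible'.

The boundaries 11a + 3b = -37 and -a - 2b = -33 meet at (-173/19, 400/19), but that point violates a ≥ 0. Every candidate vertex is excluded by some other constraint, so the feasible region is empty.

infeasible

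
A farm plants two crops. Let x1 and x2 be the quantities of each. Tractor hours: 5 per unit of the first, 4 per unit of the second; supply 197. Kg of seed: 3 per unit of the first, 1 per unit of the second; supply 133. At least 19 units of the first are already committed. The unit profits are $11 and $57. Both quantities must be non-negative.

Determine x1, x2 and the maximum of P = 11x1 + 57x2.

x1 = 19, x2 = 51/2, maximum P = 3325/2

Vertices and P = 11x1 + 57x2:
  (197/5, 0) → P = 2167/5
  (19, 0) → P = 209
  (19, 51/2) → P = 3325/2

The optimum lies where 5x1 + 4x2 = 197 and x1 = 19.
Solving simultaneously gives x1 = 19, x2 = 51/2.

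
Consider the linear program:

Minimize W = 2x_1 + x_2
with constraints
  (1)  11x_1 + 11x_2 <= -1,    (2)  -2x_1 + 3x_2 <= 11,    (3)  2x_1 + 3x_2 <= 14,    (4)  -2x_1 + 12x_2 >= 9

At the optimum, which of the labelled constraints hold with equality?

Extreme points and W = 2x_1 + x_2:
  (-124/55, 119/55) → W = -129/55
  (-111/154, 97/154) → W = -125/154
  (-35/6, -2/9) → W = -107/9

The minimum is at (-35/6, -2/9). Substituting into each constraint, equality holds for (2) and (4); the remaining constraints have slack.

(2) and (4)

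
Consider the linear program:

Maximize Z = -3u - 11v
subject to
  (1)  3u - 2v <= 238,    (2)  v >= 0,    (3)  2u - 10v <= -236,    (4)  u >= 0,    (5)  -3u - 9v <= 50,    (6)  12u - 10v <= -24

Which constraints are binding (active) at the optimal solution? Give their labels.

(3) and (4)

Extreme points and Z = -3u - 11v:
  (1214/3, 488) → Z = -6582
  (0, 118/5) → Z = -1298/5
  (106/5, 696/25) → Z = -9246/25
The feasible region is unbounded (it extends along (0, 1), (2, 3)), but Z strictly decreases along every unbounded feasible direction, so there is no improving ray and the maximum is attained at a vertex.

The maximum is at (0, 118/5). Substituting into each constraint, equality holds for (3) and (4); the remaining constraints have slack.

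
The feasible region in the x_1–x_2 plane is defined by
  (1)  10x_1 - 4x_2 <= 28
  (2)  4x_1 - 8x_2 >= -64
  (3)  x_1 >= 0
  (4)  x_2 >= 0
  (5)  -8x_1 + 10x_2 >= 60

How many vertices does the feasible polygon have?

Pairwise boundary intersections that survive every other constraint:
  (0, 8)
  (20/3, 34/3)
  (0, 6)

3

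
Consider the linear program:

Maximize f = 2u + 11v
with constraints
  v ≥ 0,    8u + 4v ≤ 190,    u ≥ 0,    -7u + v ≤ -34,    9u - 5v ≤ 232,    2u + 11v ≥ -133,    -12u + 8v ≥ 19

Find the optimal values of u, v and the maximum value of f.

Corner points and f = 2u + 11v:
  (163/18, 529/18) → f = 6145/18
  (361/28, 152/7) → f = 3705/14
  (291/44, 541/44) → f = 6533/44

At the optimal vertex, 8u + 4v = 190 and -7u + v = -34.
Solving simultaneously gives u = 163/18, v = 529/18.

u = 163/18, v = 529/18, maximum f = 6145/18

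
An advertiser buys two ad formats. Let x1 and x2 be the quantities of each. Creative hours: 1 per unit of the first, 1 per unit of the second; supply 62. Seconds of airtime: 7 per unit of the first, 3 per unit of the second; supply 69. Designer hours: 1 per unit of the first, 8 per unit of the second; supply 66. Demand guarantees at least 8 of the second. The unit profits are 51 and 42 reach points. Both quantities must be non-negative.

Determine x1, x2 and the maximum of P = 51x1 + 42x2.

Feasible corners and P = 51x1 + 42x2:
  (0, 33/4) → P = 693/2
  (0, 8) → P = 336
  (2, 8) → P = 438

x1 = 2, x2 = 8, maximum P = 438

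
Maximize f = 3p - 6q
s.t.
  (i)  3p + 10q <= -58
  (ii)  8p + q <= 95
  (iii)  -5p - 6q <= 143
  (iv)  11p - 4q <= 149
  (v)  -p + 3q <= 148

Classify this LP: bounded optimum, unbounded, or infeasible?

Vertices and f = 3p - 6q:
  (-541/16, 139/32) → f = -255/2
  (629/61, -1085/122) → f = 5142/61
  (161/43, -1159/43) → f = 7437/43
The feasible region has finitely many vertices and no improving ray; the maximum is 7437/43 at (161/43, -1159/43).

bounded optimum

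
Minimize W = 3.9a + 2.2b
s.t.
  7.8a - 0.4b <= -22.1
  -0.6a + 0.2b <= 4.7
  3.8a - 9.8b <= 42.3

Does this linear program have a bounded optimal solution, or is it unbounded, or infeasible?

bounded optimum

Feasible corners and W = 3.9a + 2.2b:
  (-127/66, 195/11) → W = 6929/220
  (-11675/3746, -10348/1873) → W = -910637/37460
  (-1363/128, -1081/128) → W = -76939/1280
The feasible region has finitely many vertices and no improving ray; the minimum is -76939/1280 at (-1363/128, -1081/128).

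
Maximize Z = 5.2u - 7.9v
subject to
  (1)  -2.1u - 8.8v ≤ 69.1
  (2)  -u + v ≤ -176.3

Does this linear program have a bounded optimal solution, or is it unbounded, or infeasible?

From the feasible point (74117/545, -43933/1090), moving in the direction (8.8, -2.1) keeps every constraint satisfied while Z increases without bound.

unbounded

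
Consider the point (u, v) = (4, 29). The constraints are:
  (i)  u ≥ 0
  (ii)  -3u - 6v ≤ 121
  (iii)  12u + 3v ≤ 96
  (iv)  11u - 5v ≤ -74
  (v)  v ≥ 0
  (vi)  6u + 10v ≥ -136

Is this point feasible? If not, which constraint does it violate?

not feasible — violates (iii)

Constraint (iii): 12u + 3v = 135, which is not ≤ 96. All other constraints are satisfied.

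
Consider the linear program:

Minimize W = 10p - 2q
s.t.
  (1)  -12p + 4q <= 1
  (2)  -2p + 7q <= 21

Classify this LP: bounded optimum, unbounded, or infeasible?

From the feasible point (77/76, 125/38), moving in the direction (-4, -12) keeps every constraint satisfied while W decreases without bound.

unbounded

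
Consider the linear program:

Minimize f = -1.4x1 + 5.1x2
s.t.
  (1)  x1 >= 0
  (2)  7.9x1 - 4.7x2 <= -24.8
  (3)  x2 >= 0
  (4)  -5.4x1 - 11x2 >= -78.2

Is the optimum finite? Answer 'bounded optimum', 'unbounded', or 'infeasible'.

bounded optimum

Extreme points and f = -1.4x1 + 5.1x2:
  (0, 248/47) → f = 6324/235
  (0, 391/55) → f = 19941/550
  (4737/5614, 37585/5614) → f = 1850517/56140
The feasible region has finitely many vertices and no improving ray; the minimum is 6324/235 at (0, 248/47).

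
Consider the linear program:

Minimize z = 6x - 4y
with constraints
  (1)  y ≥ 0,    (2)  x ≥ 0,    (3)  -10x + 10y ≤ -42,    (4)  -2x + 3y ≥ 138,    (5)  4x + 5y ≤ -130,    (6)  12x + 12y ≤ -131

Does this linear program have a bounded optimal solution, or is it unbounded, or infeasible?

The boundaries 4x + 5y = -130 and 12x + 12y = -131 meet at (905/12, -259/3), but that point violates y ≥ 0. Every candidate vertex is excluded by some other constraint, so the feasible region is empty.

infeasible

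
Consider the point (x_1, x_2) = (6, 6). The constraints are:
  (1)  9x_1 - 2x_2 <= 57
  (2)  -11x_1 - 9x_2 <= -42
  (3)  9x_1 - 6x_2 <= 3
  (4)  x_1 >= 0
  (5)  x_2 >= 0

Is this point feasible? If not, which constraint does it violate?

not feasible — violates (3)

Constraint (3): 9x_1 - 6x_2 = 18, which is not ≤ 3. All other constraints are satisfied.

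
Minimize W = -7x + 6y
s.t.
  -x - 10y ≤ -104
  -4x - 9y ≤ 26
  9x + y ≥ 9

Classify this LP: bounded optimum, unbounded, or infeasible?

unbounded

From the feasible point (-14/89, 927/89), moving in the direction (10, -1) keeps every constraint satisfied while W decreases without bound.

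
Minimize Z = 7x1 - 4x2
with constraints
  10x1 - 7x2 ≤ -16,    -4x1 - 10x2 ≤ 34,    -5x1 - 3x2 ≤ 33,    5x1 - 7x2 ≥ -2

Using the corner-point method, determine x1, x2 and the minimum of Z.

x1 = -43/13, x2 = -27/13, minimum Z = -193/13

Vertices and Z = 7x1 - 4x2:
  (-199/64, -69/32) → Z = -841/64
  (-14/5, -12/7) → Z = -446/35
  (-43/13, -27/13) → Z = -193/13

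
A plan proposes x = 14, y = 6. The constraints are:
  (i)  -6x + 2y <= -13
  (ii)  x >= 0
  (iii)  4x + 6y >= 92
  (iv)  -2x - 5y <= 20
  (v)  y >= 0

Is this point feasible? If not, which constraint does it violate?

(i): -72 ≤ -13 ✓
(ii): 14 ≥ 0 ✓
(iii): 92 ≥ 92 ✓
(iv): -58 ≤ 20 ✓
(v): 6 ≥ 0 ✓

feasible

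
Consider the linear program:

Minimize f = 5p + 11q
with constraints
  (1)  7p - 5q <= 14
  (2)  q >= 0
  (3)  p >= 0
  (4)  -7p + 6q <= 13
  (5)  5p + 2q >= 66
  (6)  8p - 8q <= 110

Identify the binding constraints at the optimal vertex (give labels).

Feasible corners and f = 5p + 11q:
  (149/7, 27) → f = 2824/7
  (358/39, 392/39) → f = 2034/13
  (185/22, 527/44) → f = 7647/44

The minimum is at (358/39, 392/39). Substituting into each constraint, equality holds for (1) and (5); the remaining constraints have slack.

(1) and (5)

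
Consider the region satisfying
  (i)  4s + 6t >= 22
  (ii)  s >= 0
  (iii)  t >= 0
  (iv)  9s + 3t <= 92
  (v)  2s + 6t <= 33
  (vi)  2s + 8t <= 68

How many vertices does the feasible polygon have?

5

The feasible vertices (each the meet of two boundaries and inside every other half-plane) are:
  (0, 11/3)
  (11/2, 0)
  (0, 11/2)
  (92/9, 0)
  (151/16, 113/48)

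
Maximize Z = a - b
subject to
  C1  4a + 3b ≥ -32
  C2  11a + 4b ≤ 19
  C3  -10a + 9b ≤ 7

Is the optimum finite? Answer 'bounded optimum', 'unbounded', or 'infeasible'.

Extreme points and Z = a - b:
  (185/17, -428/17) → Z = 613/17
  (-103/22, -146/33) → Z = -17/66
  (143/139, 267/139) → Z = -124/139
The feasible region has finitely many vertices and no improving ray; the maximum is 613/17 at (185/17, -428/17).

bounded optimum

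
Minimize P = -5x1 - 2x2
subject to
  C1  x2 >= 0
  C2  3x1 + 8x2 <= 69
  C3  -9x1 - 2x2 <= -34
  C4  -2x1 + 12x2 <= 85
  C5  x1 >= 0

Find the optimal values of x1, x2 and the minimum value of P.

Corner points and P = -5x1 - 2x2:
  (23, 0) → P = -115
  (34/9, 0) → P = -170/9
  (37/13, 393/52) → P = -763/26
  (17/8, 119/16) → P = -51/2

x1 = 23, x2 = 0, minimum P = -115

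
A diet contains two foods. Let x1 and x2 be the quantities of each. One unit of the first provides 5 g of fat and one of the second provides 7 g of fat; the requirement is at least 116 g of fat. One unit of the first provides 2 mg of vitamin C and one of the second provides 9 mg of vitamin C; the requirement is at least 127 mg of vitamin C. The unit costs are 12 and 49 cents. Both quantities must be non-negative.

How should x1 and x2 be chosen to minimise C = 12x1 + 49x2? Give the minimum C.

Corner points and C = 12x1 + 49x2:
  (0, 116/7) → C = 812
  (127/2, 0) → C = 762
  (5, 13) → C = 697
The feasible region is unbounded (it extends along (0, 1), (1, 0)), but C strictly increases along every unbounded feasible direction, so there is no improving ray and the minimum is attained at a vertex.

At the optimal vertex, 5x1 + 7x2 = 116 and 2x1 + 9x2 = 127.
Solving simultaneously gives x1 = 5, x2 = 13.

x1 = 5, x2 = 13, minimum C = 697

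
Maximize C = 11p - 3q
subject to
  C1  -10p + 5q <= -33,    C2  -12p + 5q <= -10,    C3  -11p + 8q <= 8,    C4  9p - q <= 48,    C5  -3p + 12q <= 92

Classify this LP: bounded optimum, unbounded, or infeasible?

From the feasible point (-23/2, -148/5), moving in the direction (-1, -9) keeps every constraint satisfied while C increases without bound.

unbounded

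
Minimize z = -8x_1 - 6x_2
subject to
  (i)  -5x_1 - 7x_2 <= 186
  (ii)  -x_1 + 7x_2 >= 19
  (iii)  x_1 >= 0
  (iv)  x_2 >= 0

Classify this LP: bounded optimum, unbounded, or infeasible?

unbounded

From the feasible point (0, 19/7), moving in the direction (0, 1) keeps every constraint satisfied while z decreases without bound.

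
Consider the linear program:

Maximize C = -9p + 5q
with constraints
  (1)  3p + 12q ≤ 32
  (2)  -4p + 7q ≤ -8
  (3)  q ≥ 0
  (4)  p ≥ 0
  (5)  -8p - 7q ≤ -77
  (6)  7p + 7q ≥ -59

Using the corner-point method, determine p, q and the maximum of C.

p = 28/3, q = 1/3, maximum C = -247/3

Vertices and C = -9p + 5q:
  (32/3, 0) → C = -96
  (28/3, 1/3) → C = -247/3
  (77/8, 0) → C = -693/8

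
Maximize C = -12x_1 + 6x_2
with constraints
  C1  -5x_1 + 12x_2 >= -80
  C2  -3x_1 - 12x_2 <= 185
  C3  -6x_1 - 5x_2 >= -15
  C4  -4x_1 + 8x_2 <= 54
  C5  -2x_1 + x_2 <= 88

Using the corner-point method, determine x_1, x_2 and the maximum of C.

Corner points and C = -12x_1 + 6x_2:
  (-105/8, -1165/96) → C = 1355/16
  (580/97, -405/97) → C = -9390/97
  (-266/9, -289/36) → C = 613/2
  (-75/34, 96/17) → C = 1026/17

x_1 = -266/9, x_2 = -289/36, maximum C = 613/2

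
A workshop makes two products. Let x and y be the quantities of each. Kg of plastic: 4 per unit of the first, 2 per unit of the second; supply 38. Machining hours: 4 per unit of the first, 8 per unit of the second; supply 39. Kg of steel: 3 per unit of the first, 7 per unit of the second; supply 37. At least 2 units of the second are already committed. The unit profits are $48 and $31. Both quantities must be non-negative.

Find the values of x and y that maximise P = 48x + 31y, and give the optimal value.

x = 23/4, y = 2, maximum P = 338

Corner points and P = 48x + 31y:
  (0, 39/8) → P = 1209/8
  (0, 2) → P = 62
  (23/4, 2) → P = 338

The binding constraints are 4x + 8y = 39 and y = 2.
Solving simultaneously gives x = 23/4, y = 2.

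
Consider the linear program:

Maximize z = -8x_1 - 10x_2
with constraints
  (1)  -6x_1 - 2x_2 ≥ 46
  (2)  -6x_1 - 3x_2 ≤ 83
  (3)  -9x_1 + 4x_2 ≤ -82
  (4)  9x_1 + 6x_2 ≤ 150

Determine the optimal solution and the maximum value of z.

x_1 = 14/3, x_2 = -37, maximum z = 998/3

At the optimal vertex, -6x_1 - 2x_2 = 46 and -6x_1 - 3x_2 = 83.
Solving simultaneously gives x_1 = 14/3, x_2 = -37.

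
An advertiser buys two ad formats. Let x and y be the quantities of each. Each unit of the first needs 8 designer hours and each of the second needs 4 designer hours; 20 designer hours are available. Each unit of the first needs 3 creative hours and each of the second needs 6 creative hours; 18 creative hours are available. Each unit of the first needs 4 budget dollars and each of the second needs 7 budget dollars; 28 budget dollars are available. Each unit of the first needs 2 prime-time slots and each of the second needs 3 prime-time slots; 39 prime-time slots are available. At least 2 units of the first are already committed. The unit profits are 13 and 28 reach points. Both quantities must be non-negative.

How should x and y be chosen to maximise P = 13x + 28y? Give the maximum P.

x = 2, y = 1, maximum P = 54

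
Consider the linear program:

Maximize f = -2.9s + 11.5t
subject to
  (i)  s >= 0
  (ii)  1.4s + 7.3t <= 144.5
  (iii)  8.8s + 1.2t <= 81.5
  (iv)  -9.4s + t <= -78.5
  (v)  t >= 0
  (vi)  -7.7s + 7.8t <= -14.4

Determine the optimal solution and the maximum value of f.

Extreme points and f = -2.9s + 11.5t:
  (35/4, 15/4) → f = 71/4
  (815/88, 0) → f = -4727/176
  (785/94, 0) → f = -4553/188

s = 8.75, t = 3.75, maximum f = 17.75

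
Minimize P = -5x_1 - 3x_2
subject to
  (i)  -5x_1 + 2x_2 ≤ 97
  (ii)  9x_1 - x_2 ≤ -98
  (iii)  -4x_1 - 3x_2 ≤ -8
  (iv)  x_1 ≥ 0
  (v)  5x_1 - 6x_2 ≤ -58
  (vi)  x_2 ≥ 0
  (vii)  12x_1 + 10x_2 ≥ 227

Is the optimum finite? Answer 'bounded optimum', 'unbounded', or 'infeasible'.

The boundaries -5x_1 + 2x_2 = 97 and x_1 = 0 meet at (0, 97/2), but that point violates 9x_1 - x_2 ≤ -98. Every candidate vertex is excluded by some other constraint, so the feasible region is empty.

infeasible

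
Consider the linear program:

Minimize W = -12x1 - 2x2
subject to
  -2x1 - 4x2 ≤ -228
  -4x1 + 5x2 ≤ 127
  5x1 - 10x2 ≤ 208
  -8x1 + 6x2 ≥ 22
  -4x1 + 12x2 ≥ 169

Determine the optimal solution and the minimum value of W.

x1 = 163/4, x2 = 58, minimum W = -605

Vertices and W = -12x1 - 2x2:
  (316/13, 583/13) → W = -4958/13
  (320/11, 467/11) → W = -434
  (163/4, 58) → W = -605

The binding constraints are -4x1 + 5x2 = 127 and -8x1 + 6x2 = 22.
Solving simultaneously gives x1 = 163/4, x2 = 58.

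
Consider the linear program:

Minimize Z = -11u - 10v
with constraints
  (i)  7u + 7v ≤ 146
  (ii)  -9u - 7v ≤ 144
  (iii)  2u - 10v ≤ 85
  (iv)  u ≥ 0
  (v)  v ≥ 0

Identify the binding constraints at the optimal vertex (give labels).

(i) and (v)

Vertices and Z = -11u - 10v:
  (0, 146/7) → Z = -1460/7
  (146/7, 0) → Z = -1606/7
  (0, 0) → Z = 0

The minimum is at (146/7, 0). Substituting into each constraint, equality holds for (i) and (v); the remaining constraints have slack.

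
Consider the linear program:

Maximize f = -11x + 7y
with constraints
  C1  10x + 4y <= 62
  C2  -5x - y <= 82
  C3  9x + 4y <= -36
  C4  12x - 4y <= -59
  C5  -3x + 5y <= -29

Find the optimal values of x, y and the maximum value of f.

x = -381/28, y = -391/28, maximum f = 727/14

Vertices and f = -11x + 7y:
  (-387/32, -689/32) → f = -283/16
  (-381/28, -391/28) → f = 727/14
  (-137/16, -175/16) → f = 141/8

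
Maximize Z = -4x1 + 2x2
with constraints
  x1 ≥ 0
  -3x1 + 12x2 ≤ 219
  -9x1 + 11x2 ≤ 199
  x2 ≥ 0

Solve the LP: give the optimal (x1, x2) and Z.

Extreme points and Z = -4x1 + 2x2:
  (0, 199/11) → Z = 398/11
  (0, 0) → Z = 0
  (7/25, 458/25) → Z = 888/25
The feasible region is unbounded (it extends along (4, 1), (1, 0)), but Z strictly decreases along every unbounded feasible direction, so there is no improving ray and the maximum is attained at a vertex.

The optimum lies where x1 = 0 and -9x1 + 11x2 = 199.
Solving simultaneously gives x1 = 0, x2 = 199/11.

x1 = 0, x2 = 199/11, maximum Z = 398/11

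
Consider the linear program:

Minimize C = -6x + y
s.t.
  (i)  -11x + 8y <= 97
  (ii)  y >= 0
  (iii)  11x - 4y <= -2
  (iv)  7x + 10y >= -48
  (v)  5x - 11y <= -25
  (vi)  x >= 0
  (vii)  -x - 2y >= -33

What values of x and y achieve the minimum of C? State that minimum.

x = 64/13, y = 365/26, minimum C = -31/2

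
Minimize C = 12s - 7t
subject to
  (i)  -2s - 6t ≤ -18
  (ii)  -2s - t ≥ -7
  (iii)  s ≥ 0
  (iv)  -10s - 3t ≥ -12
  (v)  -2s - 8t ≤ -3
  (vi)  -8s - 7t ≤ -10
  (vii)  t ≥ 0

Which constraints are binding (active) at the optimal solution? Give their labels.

(iii) and (iv)

Vertices and C = 12s - 7t:
  (0, 3) → C = -21
  (1/3, 26/9) → C = -146/9
  (0, 4) → C = -28

The minimum is at (0, 4). Substituting into each constraint, equality holds for (iii) and (iv); the remaining constraints have slack.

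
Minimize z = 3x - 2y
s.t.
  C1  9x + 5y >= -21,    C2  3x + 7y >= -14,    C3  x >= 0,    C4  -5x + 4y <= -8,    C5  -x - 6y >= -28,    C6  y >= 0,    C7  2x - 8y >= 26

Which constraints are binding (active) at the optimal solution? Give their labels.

Extreme points and z = 3x - 2y:
  (28, 0) → z = 84
  (19, 3/2) → z = 54
  (13, 0) → z = 39

The minimum is at (13, 0). Substituting into each constraint, equality holds for C6 and C7; the remaining constraints have slack.

C6 and C7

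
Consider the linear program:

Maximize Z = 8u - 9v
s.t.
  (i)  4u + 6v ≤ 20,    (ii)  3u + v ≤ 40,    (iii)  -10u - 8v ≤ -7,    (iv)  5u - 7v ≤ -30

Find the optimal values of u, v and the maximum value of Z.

u = -20/29, v = 110/29, maximum Z = -1150/29

Extreme points and Z = 8u - 9v:
  (-59/14, 43/7) → Z = -89
  (-20/29, 110/29) → Z = -1150/29
  (-191/110, 67/22) → Z = -413/10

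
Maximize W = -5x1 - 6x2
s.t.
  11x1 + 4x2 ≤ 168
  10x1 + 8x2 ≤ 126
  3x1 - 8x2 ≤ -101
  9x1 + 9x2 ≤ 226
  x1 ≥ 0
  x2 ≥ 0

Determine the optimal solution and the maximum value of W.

x1 = 0, x2 = 101/8, maximum W = -303/4

Feasible corners and W = -5x1 - 6x2:
  (25/13, 347/26) → W = -1166/13
  (0, 63/4) → W = -189/2
  (0, 101/8) → W = -303/4

At the optimal vertex, 3x1 - 8x2 = -101 and x1 = 0.
Solving simultaneously gives x1 = 0, x2 = 101/8.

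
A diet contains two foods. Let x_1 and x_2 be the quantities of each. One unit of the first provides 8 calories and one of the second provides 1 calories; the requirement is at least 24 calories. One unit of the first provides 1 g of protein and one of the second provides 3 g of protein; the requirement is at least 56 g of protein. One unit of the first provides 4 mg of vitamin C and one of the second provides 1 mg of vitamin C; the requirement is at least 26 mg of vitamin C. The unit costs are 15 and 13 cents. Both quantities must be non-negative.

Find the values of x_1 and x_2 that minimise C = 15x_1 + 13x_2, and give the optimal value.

x_1 = 2, x_2 = 18, minimum C = 264

Vertices and C = 15x_1 + 13x_2:
  (0, 26) → C = 338
  (56, 0) → C = 840
  (2, 18) → C = 264
The feasible region is unbounded (it extends along (0, 1), (1, 0)), but C strictly increases along every unbounded feasible direction, so there is no improving ray and the minimum is attained at a vertex.

The optimum lies where x_1 + 3x_2 = 56 and 4x_1 + x_2 = 26.
Solving simultaneously gives x_1 = 2, x_2 = 18.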